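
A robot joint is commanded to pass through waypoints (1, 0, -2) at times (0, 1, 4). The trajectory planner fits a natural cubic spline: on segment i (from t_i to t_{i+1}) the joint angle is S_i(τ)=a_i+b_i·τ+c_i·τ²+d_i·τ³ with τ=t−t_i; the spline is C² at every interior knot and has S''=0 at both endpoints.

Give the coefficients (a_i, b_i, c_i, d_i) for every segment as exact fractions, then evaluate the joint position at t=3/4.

Δ: Δ0=-1, Δ1=-2/3
row 1: diag=8, rhs=2; c'=3/8, d'=1/4
back: M1=1/4
M: M0=0, M1=1/4, M2=0
seg 0: a=1, c=M0/2=0, d=(M1−M0)/(6·1)=1/24, b=Δ0−h0·(2M0+M1)/6=-25/24
seg 1: a=0, c=M1/2=1/8, d=(M2−M1)/(6·3)=-1/72, b=Δ1−h1·(2M1+M2)/6=-11/12
t_q=3/4 → seg 0, τ=3/4; S=1+-25/24·τ+0·τ²+1/24·τ³=121/512

  seg 0: a=1 b=-25/24 c=0 d=1/24
  seg 1: a=0 b=-11/12 c=1/8 d=-1/72
S(3/4) = 121/512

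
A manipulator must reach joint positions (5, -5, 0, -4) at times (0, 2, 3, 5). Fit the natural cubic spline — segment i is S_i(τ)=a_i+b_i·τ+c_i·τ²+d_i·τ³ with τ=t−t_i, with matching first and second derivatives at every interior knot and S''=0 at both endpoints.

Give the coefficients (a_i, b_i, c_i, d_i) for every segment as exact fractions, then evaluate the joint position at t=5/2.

Δ: Δ0=-5, Δ1=5, Δ2=-2
row 1: diag=6, rhs=60; c'=1/6, d'=10
row 2: denom=6−1·1/6=35/6; d'=(-42−1·10)/(35/6)=-312/35
back: M2=-312/35
back: M1=10−1/6·-312/35=402/35
M: M0=0, M1=402/35, M2=-312/35, M3=0
seg 0: a=5, c=M0/2=0, d=(M1−M0)/(6·2)=67/70, b=Δ0−h0·(2M0+M1)/6=-309/35
seg 1: a=-5, c=M1/2=201/35, d=(M2−M1)/(6·1)=-17/5, b=Δ1−h1·(2M1+M2)/6=93/35
seg 2: a=0, c=M2/2=-156/35, d=(M3−M2)/(6·2)=26/35, b=Δ2−h2·(2M2+M3)/6=138/35
t_q=5/2 → seg 1, τ=1/2; S=-5+93/35·τ+201/35·τ²+-17/5·τ³=-149/56

  seg 0: a=5 b=-309/35 c=0 d=67/70
  seg 1: a=-5 b=93/35 c=201/35 d=-17/5
  seg 2: a=0 b=138/35 c=-156/35 d=26/35
S(5/2) = -149/56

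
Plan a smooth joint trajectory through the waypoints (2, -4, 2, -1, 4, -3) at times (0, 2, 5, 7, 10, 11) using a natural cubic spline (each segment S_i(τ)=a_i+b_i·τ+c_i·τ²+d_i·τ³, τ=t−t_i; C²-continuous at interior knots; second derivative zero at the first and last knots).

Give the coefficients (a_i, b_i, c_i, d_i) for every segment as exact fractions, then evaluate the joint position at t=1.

Δ: Δ0=-3, Δ1=2, Δ2=-3/2, Δ3=5/3, Δ4=-7
row 1: diag=10, rhs=30; c'=3/10, d'=3
row 2: denom=10−3·3/10=91/10; d'=(-21−3·3)/(91/10)=-300/91
row 3: denom=10−2·20/91=870/91; d'=(19−2·-300/91)/(870/91)=2329/870
row 4: denom=8−3·91/290=2047/290; d'=(-52−3·2329/870)/(2047/290)=-17409/2047
back: M4=-17409/2047
back: M3=2329/870−91/290·-17409/2047=32828/6141
back: M2=-300/91−20/91·32828/6141=-27460/6141
back: M1=3−3/10·-27460/6141=8887/2047
M: M0=0, M1=8887/2047, M2=-27460/6141, M3=32828/6141, M4=-17409/2047, M5=0
seg 0: a=2, c=M0/2=0, d=(M1−M0)/(6·2)=8887/24564, b=Δ0−h0·(2M0+M1)/6=-27310/6141
seg 1: a=-4, c=M1/2=8887/4094, d=(M2−M1)/(6·3)=-54121/110538, b=Δ1−h1·(2M1+M2)/6=-649/6141
seg 2: a=2, c=M2/2=-13730/6141, d=(M3−M2)/(6·2)=5024/6141, b=Δ2−h2·(2M2+M3)/6=-3695/12282
seg 3: a=-1, c=M3/2=16414/6141, d=(M4−M3)/(6·3)=-85055/110538, b=Δ3−h3·(2M3+M4)/6=2347/4094
seg 4: a=4, c=M4/2=-17409/4094, d=(M5−M4)/(6·1)=5803/4094, b=Δ4−h4·(2M4+M5)/6=-8526/2047
t_q=1 → seg 0, τ=1; S=2+-27310/6141·τ+0·τ²+8887/24564·τ³=-17075/8188

  seg 0: a=2 b=-27310/6141 c=0 d=8887/24564
  seg 1: a=-4 b=-649/6141 c=8887/4094 d=-54121/110538
  seg 2: a=2 b=-3695/12282 c=-13730/6141 d=5024/6141
  seg 3: a=-1 b=2347/4094 c=16414/6141 d=-85055/110538
  seg 4: a=4 b=-8526/2047 c=-17409/4094 d=5803/4094
S(1) = -17075/8188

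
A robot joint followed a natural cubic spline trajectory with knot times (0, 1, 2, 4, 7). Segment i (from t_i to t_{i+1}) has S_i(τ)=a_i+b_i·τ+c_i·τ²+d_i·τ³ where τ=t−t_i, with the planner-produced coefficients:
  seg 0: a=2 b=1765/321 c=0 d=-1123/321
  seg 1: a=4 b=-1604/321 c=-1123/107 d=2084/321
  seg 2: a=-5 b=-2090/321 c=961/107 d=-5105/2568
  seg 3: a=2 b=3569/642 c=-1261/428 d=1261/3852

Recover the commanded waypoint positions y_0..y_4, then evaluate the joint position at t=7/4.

y_0 = S_0(0) = a_0 = 2
y_1 = S_1(0) = a_1 = 4
y_2 = S_2(0) = a_2 = -5
y_3 = S_3(0) = a_3 = 2
y_4 = S_3(3) = 1
t_q=7/4 is in segment 1 (τ=3/4); S_1(τ)=-2493/856

y_0=2 y_1=4 y_2=-5 y_3=2 y_4=1
S(7/4) = -2493/856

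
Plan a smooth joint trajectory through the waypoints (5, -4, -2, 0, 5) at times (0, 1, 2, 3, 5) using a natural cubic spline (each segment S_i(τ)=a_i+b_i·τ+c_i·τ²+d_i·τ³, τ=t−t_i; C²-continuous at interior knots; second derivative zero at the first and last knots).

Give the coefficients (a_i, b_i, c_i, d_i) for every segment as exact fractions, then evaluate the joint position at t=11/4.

Δ: Δ0=-9, Δ1=2, Δ2=2, Δ3=5/2
row 1: diag=4, rhs=66; c'=1/4, d'=33/2
row 2: denom=4−1·1/4=15/4; d'=(0−1·33/2)/(15/4)=-22/5
row 3: denom=6−1·4/15=86/15; d'=(3−1·-22/5)/(86/15)=111/86
back: M3=111/86
back: M2=-22/5−4/15·111/86=-204/43
back: M1=33/2−1/4·-204/43=1521/86
M: M0=0, M1=1521/86, M2=-204/43, M3=111/86, M4=0
seg 0: a=5, c=M0/2=0, d=(M1−M0)/(6·1)=507/172, b=Δ0−h0·(2M0+M1)/6=-2055/172
seg 1: a=-4, c=M1/2=1521/172, d=(M2−M1)/(6·1)=-643/172, b=Δ1−h1·(2M1+M2)/6=-267/86
seg 2: a=-2, c=M2/2=-102/43, d=(M3−M2)/(6·1)=173/172, b=Δ2−h2·(2M2+M3)/6=579/172
seg 3: a=0, c=M3/2=111/172, d=(M4−M3)/(6·2)=-37/344, b=Δ3−h3·(2M3+M4)/6=141/86
t_q=11/4 → seg 2, τ=3/4; S=-2+579/172·τ+-102/43·τ²+173/172·τ³=-4241/11008

  seg 0: a=5 b=-2055/172 c=0 d=507/172
  seg 1: a=-4 b=-267/86 c=1521/172 d=-643/172
  seg 2: a=-2 b=579/172 c=-102/43 d=173/172
  seg 3: a=0 b=141/86 c=111/172 d=-37/344
S(11/4) = -4241/11008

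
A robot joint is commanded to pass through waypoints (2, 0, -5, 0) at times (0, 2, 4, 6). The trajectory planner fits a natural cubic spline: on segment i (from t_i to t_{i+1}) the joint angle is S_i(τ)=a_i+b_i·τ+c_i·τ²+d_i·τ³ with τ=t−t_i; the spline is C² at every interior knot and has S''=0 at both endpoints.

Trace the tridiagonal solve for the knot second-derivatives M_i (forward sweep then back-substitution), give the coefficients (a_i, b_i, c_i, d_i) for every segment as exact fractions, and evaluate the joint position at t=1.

Δ: Δ0=-1, Δ1=-5/2, Δ2=5/2
row 1: diag=8, rhs=-9; c'=1/4, d'=-9/8
row 2: denom=8−2·1/4=15/2; d'=(30−2·-9/8)/(15/2)=43/10
back: M2=43/10
back: M1=-9/8−1/4·43/10=-11/5
M: M0=0, M1=-11/5, M2=43/10, M3=0
seg 0: a=2, c=M0/2=0, d=(M1−M0)/(6·2)=-11/60, b=Δ0−h0·(2M0+M1)/6=-4/15
seg 1: a=0, c=M1/2=-11/10, d=(M2−M1)/(6·2)=13/24, b=Δ1−h1·(2M1+M2)/6=-37/15
seg 2: a=-5, c=M2/2=43/20, d=(M3−M2)/(6·2)=-43/120, b=Δ2−h2·(2M2+M3)/6=-11/30
t_q=1 → seg 0, τ=1; S=2+-4/15·τ+0·τ²+-11/60·τ³=31/20

  seg 0: a=2 b=-4/15 c=0 d=-11/60
  seg 1: a=0 b=-37/15 c=-11/10 d=13/24
  seg 2: a=-5 b=-11/30 c=43/20 d=-43/120
S(1) = 31/20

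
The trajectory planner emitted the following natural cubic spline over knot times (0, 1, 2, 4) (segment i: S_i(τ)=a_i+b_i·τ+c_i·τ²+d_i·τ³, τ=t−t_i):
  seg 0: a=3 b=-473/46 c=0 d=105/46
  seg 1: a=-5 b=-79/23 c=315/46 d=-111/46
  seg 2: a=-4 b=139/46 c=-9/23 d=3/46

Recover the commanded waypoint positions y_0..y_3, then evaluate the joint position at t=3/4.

y_0=3 y_1=-5 y_2=-4 y_3=1
S(3/4) = -11037/2944

y_0 = S_0(0) = a_0 = 3
y_1 = S_1(0) = a_1 = -5
y_2 = S_2(0) = a_2 = -4
y_3 = S_2(2) = 1
t_q=3/4 is in segment 0 (τ=3/4); S_0(τ)=-11037/2944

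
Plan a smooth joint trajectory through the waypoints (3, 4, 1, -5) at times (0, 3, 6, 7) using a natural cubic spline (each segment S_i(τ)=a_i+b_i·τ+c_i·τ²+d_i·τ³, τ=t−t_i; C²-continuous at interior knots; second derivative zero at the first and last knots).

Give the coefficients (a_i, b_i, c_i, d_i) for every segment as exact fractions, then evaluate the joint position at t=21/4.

  seg 0: a=3 b=16/87 c=0 d=13/783
  seg 1: a=4 b=55/87 c=13/87 d=-181/783
  seg 2: a=1 b=-410/87 c=-56/29 d=56/87
S(21/4) = 6581/1856

Δ: Δ0=1/3, Δ1=-1, Δ2=-6
row 1: diag=12, rhs=-8; c'=1/4, d'=-2/3
row 2: denom=8−3·1/4=29/4; d'=(-30−3·-2/3)/(29/4)=-112/29
back: M2=-112/29
back: M1=-2/3−1/4·-112/29=26/87
M: M0=0, M1=26/87, M2=-112/29, M3=0
seg 0: a=3, c=M0/2=0, d=(M1−M0)/(6·3)=13/783, b=Δ0−h0·(2M0+M1)/6=16/87
seg 1: a=4, c=M1/2=13/87, d=(M2−M1)/(6·3)=-181/783, b=Δ1−h1·(2M1+M2)/6=55/87
seg 2: a=1, c=M2/2=-56/29, d=(M3−M2)/(6·1)=56/87, b=Δ2−h2·(2M2+M3)/6=-410/87
t_q=21/4 → seg 1, τ=9/4; S=4+55/87·τ+13/87·τ²+-181/783·τ³=6581/1856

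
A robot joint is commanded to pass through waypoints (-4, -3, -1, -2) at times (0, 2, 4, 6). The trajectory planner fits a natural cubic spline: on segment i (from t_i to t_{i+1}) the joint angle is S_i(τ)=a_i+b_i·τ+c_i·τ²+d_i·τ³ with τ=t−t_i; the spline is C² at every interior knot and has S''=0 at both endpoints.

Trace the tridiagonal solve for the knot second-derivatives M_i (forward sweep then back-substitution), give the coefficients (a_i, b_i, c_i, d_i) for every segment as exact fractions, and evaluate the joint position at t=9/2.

Δ: Δ0=1/2, Δ1=1, Δ2=-1/2
row 1: diag=8, rhs=3; c'=1/4, d'=3/8
row 2: denom=8−2·1/4=15/2; d'=(-9−2·3/8)/(15/2)=-13/10
back: M2=-13/10
back: M1=3/8−1/4·-13/10=7/10
M: M0=0, M1=7/10, M2=-13/10, M3=0
seg 0: a=-4, c=M0/2=0, d=(M1−M0)/(6·2)=7/120, b=Δ0−h0·(2M0+M1)/6=4/15
seg 1: a=-3, c=M1/2=7/20, d=(M2−M1)/(6·2)=-1/6, b=Δ1−h1·(2M1+M2)/6=29/30
seg 2: a=-1, c=M2/2=-13/20, d=(M3−M2)/(6·2)=13/120, b=Δ2−h2·(2M2+M3)/6=11/30
t_q=9/2 → seg 2, τ=1/2; S=-1+11/30·τ+-13/20·τ²+13/120·τ³=-309/320

  seg 0: a=-4 b=4/15 c=0 d=7/120
  seg 1: a=-3 b=29/30 c=7/20 d=-1/6
  seg 2: a=-1 b=11/30 c=-13/20 d=13/120
S(9/2) = -309/320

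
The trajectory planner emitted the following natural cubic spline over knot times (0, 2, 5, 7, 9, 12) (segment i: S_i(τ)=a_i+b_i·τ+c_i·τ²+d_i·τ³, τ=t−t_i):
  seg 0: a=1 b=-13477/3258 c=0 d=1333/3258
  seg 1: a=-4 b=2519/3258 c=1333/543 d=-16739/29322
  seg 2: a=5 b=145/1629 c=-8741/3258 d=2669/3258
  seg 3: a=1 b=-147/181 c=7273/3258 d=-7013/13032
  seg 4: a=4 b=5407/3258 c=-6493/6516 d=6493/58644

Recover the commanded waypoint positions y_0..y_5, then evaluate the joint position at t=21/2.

y_0=1 y_1=-4 y_2=5 y_3=1 y_4=4 y_5=3
S(21/2) = 26765/5792

y_0 = S_0(0) = a_0 = 1
y_1 = S_1(0) = a_1 = -4
y_2 = S_2(0) = a_2 = 5
y_3 = S_3(0) = a_3 = 1
y_4 = S_4(0) = a_4 = 4
y_5 = S_4(3) = 3
t_q=21/2 is in segment 4 (τ=3/2); S_4(τ)=26765/5792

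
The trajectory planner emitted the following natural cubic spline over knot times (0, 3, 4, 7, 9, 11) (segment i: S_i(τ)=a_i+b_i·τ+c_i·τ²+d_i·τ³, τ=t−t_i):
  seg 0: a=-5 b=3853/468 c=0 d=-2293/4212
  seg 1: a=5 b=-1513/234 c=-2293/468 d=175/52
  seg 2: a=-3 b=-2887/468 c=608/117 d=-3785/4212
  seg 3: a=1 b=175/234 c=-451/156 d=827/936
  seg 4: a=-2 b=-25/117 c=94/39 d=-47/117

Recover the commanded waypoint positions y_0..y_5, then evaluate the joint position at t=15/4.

y_0=-5 y_1=5 y_2=-3 y_3=1 y_4=-2 y_5=4
S(15/4) = -11837/9984

y_0 = S_0(0) = a_0 = -5
y_1 = S_1(0) = a_1 = 5
y_2 = S_2(0) = a_2 = -3
y_3 = S_3(0) = a_3 = 1
y_4 = S_4(0) = a_4 = -2
y_5 = S_4(2) = 4
t_q=15/4 is in segment 1 (τ=3/4); S_1(τ)=-11837/9984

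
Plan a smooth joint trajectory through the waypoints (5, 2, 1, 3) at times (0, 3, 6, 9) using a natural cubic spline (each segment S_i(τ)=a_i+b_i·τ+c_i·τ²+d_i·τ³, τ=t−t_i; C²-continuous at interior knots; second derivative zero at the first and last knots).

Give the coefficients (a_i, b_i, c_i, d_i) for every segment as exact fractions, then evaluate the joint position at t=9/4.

Δ: Δ0=-1, Δ1=-1/3, Δ2=2/3
row 1: diag=12, rhs=4; c'=1/4, d'=1/3
row 2: denom=12−3·1/4=45/4; d'=(6−3·1/3)/(45/4)=4/9
back: M2=4/9
back: M1=1/3−1/4·4/9=2/9
M: M0=0, M1=2/9, M2=4/9, M3=0
seg 0: a=5, c=M0/2=0, d=(M1−M0)/(6·3)=1/81, b=Δ0−h0·(2M0+M1)/6=-10/9
seg 1: a=2, c=M1/2=1/9, d=(M2−M1)/(6·3)=1/81, b=Δ1−h1·(2M1+M2)/6=-7/9
seg 2: a=1, c=M2/2=2/9, d=(M3−M2)/(6·3)=-2/81, b=Δ2−h2·(2M2+M3)/6=2/9
t_q=9/4 → seg 0, τ=9/4; S=5+-10/9·τ+0·τ²+1/81·τ³=169/64

  seg 0: a=5 b=-10/9 c=0 d=1/81
  seg 1: a=2 b=-7/9 c=1/9 d=1/81
  seg 2: a=1 b=2/9 c=2/9 d=-2/81
S(9/4) = 169/64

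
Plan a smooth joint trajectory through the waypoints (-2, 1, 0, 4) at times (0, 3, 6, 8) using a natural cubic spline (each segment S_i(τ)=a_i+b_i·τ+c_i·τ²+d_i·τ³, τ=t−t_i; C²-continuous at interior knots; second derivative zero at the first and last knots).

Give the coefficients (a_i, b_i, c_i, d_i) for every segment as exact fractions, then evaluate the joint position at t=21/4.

Δ: Δ0=1, Δ1=-1/3, Δ2=2
row 1: diag=12, rhs=-8; c'=1/4, d'=-2/3
row 2: denom=10−3·1/4=37/4; d'=(14−3·-2/3)/(37/4)=64/37
back: M2=64/37
back: M1=-2/3−1/4·64/37=-122/111
M: M0=0, M1=-122/111, M2=64/37, M3=0
seg 0: a=-2, c=M0/2=0, d=(M1−M0)/(6·3)=-61/999, b=Δ0−h0·(2M0+M1)/6=172/111
seg 1: a=1, c=M1/2=-61/111, d=(M2−M1)/(6·3)=157/999, b=Δ1−h1·(2M1+M2)/6=-11/111
seg 2: a=0, c=M2/2=32/37, d=(M3−M2)/(6·2)=-16/111, b=Δ2−h2·(2M2+M3)/6=94/111
t_q=21/4 → seg 1, τ=9/4; S=1+-11/111·τ+-61/111·τ²+157/999·τ³=-509/2368

  seg 0: a=-2 b=172/111 c=0 d=-61/999
  seg 1: a=1 b=-11/111 c=-61/111 d=157/999
  seg 2: a=0 b=94/111 c=32/37 d=-16/111
S(21/4) = -509/2368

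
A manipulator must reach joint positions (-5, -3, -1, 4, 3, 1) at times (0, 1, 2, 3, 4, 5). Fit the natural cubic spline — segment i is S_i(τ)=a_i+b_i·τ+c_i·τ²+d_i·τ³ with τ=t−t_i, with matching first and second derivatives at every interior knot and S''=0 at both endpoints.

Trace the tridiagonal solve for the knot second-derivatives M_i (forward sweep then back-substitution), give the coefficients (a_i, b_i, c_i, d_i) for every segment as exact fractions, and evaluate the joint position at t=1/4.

Δ: Δ0=2, Δ1=2, Δ2=5, Δ3=-1, Δ4=-2
row 1: diag=4, rhs=0; c'=1/4, d'=0
row 2: denom=4−1·1/4=15/4; d'=(18−1·0)/(15/4)=24/5
row 3: denom=4−1·4/15=56/15; d'=(-36−1·24/5)/(56/15)=-153/14
row 4: denom=4−1·15/56=209/56; d'=(-6−1·-153/14)/(209/56)=276/209
back: M4=276/209
back: M3=-153/14−15/56·276/209=-2358/209
back: M2=24/5−4/15·-2358/209=1632/209
back: M1=0−1/4·1632/209=-408/209
M: M0=0, M1=-408/209, M2=1632/209, M3=-2358/209, M4=276/209, M5=0
seg 0: a=-5, c=M0/2=0, d=(M1−M0)/(6·1)=-68/209, b=Δ0−h0·(2M0+M1)/6=486/209
seg 1: a=-3, c=M1/2=-204/209, d=(M2−M1)/(6·1)=340/209, b=Δ1−h1·(2M1+M2)/6=282/209
seg 2: a=-1, c=M2/2=816/209, d=(M3−M2)/(6·1)=-35/11, b=Δ2−h2·(2M2+M3)/6=894/209
seg 3: a=4, c=M3/2=-1179/209, d=(M4−M3)/(6·1)=439/209, b=Δ3−h3·(2M3+M4)/6=531/209
seg 4: a=3, c=M4/2=138/209, d=(M5−M4)/(6·1)=-46/209, b=Δ4−h4·(2M4+M5)/6=-510/209
t_q=1/4 → seg 0, τ=1/4; S=-5+486/209·τ+0·τ²+-68/209·τ³=-14793/3344

  seg 0: a=-5 b=486/209 c=0 d=-68/209
  seg 1: a=-3 b=282/209 c=-204/209 d=340/209
  seg 2: a=-1 b=894/209 c=816/209 d=-35/11
  seg 3: a=4 b=531/209 c=-1179/209 d=439/209
  seg 4: a=3 b=-510/209 c=138/209 d=-46/209
S(1/4) = -14793/3344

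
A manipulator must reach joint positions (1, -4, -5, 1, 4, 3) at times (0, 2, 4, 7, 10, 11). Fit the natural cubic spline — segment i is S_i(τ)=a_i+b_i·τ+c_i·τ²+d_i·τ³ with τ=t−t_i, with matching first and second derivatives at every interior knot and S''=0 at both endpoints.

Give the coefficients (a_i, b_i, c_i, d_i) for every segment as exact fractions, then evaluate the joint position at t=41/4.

Δ: Δ0=-5/2, Δ1=-1/2, Δ2=2, Δ3=1, Δ4=-1
row 1: diag=8, rhs=12; c'=1/4, d'=3/2
row 2: denom=10−2·1/4=19/2; d'=(15−2·3/2)/(19/2)=24/19
row 3: denom=12−3·6/19=210/19; d'=(-6−3·24/19)/(210/19)=-31/35
row 4: denom=8−3·19/70=503/70; d'=(-12−3·-31/35)/(503/70)=-654/503
back: M4=-654/503
back: M3=-31/35−19/70·-654/503=-268/503
back: M2=24/19−6/19·-268/503=720/503
back: M1=3/2−1/4·720/503=1149/1006
M: M0=0, M1=1149/1006, M2=720/503, M3=-268/503, M4=-654/503, M5=0
seg 0: a=1, c=M0/2=0, d=(M1−M0)/(6·2)=383/4024, b=Δ0−h0·(2M0+M1)/6=-1449/503
seg 1: a=-4, c=M1/2=1149/2012, d=(M2−M1)/(6·2)=97/4024, b=Δ1−h1·(2M1+M2)/6=-1749/1006
seg 2: a=-5, c=M2/2=360/503, d=(M3−M2)/(6·3)=-494/4527, b=Δ2−h2·(2M2+M3)/6=420/503
seg 3: a=1, c=M3/2=-134/503, d=(M4−M3)/(6·3)=-193/4527, b=Δ3−h3·(2M3+M4)/6=1098/503
seg 4: a=4, c=M4/2=-327/503, d=(M5−M4)/(6·1)=109/503, b=Δ4−h4·(2M4+M5)/6=-285/503
t_q=41/4 → seg 4, τ=1/4; S=4+-285/503·τ+-327/503·τ²+109/503·τ³=123009/32192

  seg 0: a=1 b=-1449/503 c=0 d=383/4024
  seg 1: a=-4 b=-1749/1006 c=1149/2012 d=97/4024
  seg 2: a=-5 b=420/503 c=360/503 d=-494/4527
  seg 3: a=1 b=1098/503 c=-134/503 d=-193/4527
  seg 4: a=4 b=-285/503 c=-327/503 d=109/503
S(41/4) = 123009/32192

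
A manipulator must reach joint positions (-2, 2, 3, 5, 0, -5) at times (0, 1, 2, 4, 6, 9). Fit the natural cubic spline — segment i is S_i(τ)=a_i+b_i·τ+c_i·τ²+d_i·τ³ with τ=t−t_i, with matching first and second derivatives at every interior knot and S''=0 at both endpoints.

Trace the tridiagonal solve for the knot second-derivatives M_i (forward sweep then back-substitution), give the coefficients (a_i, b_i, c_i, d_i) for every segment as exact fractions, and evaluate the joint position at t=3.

  seg 0: a=-2 b=5755/1191 c=0 d=-991/1191
  seg 1: a=2 b=2782/1191 c=-991/397 d=1382/1191
  seg 2: a=3 b=982/1191 c=391/397 d=-2137/4764
  seg 3: a=5 b=-737/1191 c=-1355/794 d=3649/9528
  seg 4: a=0 b=-6787/2382 c=939/1588 d=-313/4764
S(3) = 6925/1588

Δ: Δ0=4, Δ1=1, Δ2=1, Δ3=-5/2, Δ4=-5/3
row 1: diag=4, rhs=-18; c'=1/4, d'=-9/2
row 2: denom=6−1·1/4=23/4; d'=(0−1·-9/2)/(23/4)=18/23
row 3: denom=8−2·8/23=168/23; d'=(-21−2·18/23)/(168/23)=-173/56
row 4: denom=10−2·23/84=397/42; d'=(5−2·-173/56)/(397/42)=939/794
back: M4=939/794
back: M3=-173/56−23/84·939/794=-1355/397
back: M2=18/23−8/23·-1355/397=782/397
back: M1=-9/2−1/4·782/397=-1982/397
M: M0=0, M1=-1982/397, M2=782/397, M3=-1355/397, M4=939/794, M5=0
seg 0: a=-2, c=M0/2=0, d=(M1−M0)/(6·1)=-991/1191, b=Δ0−h0·(2M0+M1)/6=5755/1191
seg 1: a=2, c=M1/2=-991/397, d=(M2−M1)/(6·1)=1382/1191, b=Δ1−h1·(2M1+M2)/6=2782/1191
seg 2: a=3, c=M2/2=391/397, d=(M3−M2)/(6·2)=-2137/4764, b=Δ2−h2·(2M2+M3)/6=982/1191
seg 3: a=5, c=M3/2=-1355/794, d=(M4−M3)/(6·2)=3649/9528, b=Δ3−h3·(2M3+M4)/6=-737/1191
seg 4: a=0, c=M4/2=939/1588, d=(M5−M4)/(6·3)=-313/4764, b=Δ4−h4·(2M4+M5)/6=-6787/2382
t_q=3 → seg 2, τ=1; S=3+982/1191·τ+391/397·τ²+-2137/4764·τ³=6925/1588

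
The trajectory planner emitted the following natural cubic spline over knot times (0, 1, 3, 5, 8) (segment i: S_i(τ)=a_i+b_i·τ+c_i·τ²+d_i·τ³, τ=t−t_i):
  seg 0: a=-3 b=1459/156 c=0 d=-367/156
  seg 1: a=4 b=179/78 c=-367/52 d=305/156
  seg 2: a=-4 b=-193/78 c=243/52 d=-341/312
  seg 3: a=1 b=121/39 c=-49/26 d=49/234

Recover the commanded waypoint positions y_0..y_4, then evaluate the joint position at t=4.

y_0 = S_0(0) = a_0 = -3
y_1 = S_1(0) = a_1 = 4
y_2 = S_2(0) = a_2 = -4
y_3 = S_3(0) = a_3 = 1
y_4 = S_3(3) = -1
t_q=4 is in segment 2 (τ=1); S_2(τ)=-301/104

y_0=-3 y_1=4 y_2=-4 y_3=1 y_4=-1
S(4) = -301/104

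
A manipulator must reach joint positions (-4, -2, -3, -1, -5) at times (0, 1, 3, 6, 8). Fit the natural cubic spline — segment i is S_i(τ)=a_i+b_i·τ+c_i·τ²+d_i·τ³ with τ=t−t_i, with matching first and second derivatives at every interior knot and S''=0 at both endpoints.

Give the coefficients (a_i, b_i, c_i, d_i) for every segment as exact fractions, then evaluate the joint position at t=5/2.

Δ: Δ0=2, Δ1=-1/2, Δ2=2/3, Δ3=-2
row 1: diag=6, rhs=-15; c'=1/3, d'=-5/2
row 2: denom=10−2·1/3=28/3; d'=(7−2·-5/2)/(28/3)=9/7
row 3: denom=10−3·9/28=253/28; d'=(-16−3·9/7)/(253/28)=-556/253
back: M3=-556/253
back: M2=9/7−9/28·-556/253=504/253
back: M1=-5/2−1/3·504/253=-1601/506
M: M0=0, M1=-1601/506, M2=504/253, M3=-556/253, M4=0
seg 0: a=-4, c=M0/2=0, d=(M1−M0)/(6·1)=-1601/3036, b=Δ0−h0·(2M0+M1)/6=7673/3036
seg 1: a=-2, c=M1/2=-1601/1012, d=(M2−M1)/(6·2)=2609/6072, b=Δ1−h1·(2M1+M2)/6=1435/1518
seg 2: a=-3, c=M2/2=252/253, d=(M3−M2)/(6·3)=-530/2277, b=Δ2−h2·(2M2+M3)/6=-172/759
seg 3: a=-1, c=M3/2=-278/253, d=(M4−M3)/(6·2)=139/759, b=Δ3−h3·(2M3+M4)/6=-406/759
t_q=5/2 → seg 1, τ=3/2; S=-2+1435/1518·τ+-1601/1012·τ²+2609/6072·τ³=-43579/16192

  seg 0: a=-4 b=7673/3036 c=0 d=-1601/3036
  seg 1: a=-2 b=1435/1518 c=-1601/1012 d=2609/6072
  seg 2: a=-3 b=-172/759 c=252/253 d=-530/2277
  seg 3: a=-1 b=-406/759 c=-278/253 d=139/759
S(5/2) = -43579/16192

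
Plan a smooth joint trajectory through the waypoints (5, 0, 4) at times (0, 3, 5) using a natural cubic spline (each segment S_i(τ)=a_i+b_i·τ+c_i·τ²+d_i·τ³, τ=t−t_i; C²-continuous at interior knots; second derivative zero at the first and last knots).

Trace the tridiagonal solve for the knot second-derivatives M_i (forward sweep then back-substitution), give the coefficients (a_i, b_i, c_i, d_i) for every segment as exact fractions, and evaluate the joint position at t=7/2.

Δ: Δ0=-5/3, Δ1=2
row 1: diag=10, rhs=22; c'=1/5, d'=11/5
back: M1=11/5
M: M0=0, M1=11/5, M2=0
seg 0: a=5, c=M0/2=0, d=(M1−M0)/(6·3)=11/90, b=Δ0−h0·(2M0+M1)/6=-83/30
seg 1: a=0, c=M1/2=11/10, d=(M2−M1)/(6·2)=-11/60, b=Δ1−h1·(2M1+M2)/6=8/15
t_q=7/2 → seg 1, τ=1/2; S=0+8/15·τ+11/10·τ²+-11/60·τ³=83/160

  seg 0: a=5 b=-83/30 c=0 d=11/90
  seg 1: a=0 b=8/15 c=11/10 d=-11/60
S(7/2) = 83/160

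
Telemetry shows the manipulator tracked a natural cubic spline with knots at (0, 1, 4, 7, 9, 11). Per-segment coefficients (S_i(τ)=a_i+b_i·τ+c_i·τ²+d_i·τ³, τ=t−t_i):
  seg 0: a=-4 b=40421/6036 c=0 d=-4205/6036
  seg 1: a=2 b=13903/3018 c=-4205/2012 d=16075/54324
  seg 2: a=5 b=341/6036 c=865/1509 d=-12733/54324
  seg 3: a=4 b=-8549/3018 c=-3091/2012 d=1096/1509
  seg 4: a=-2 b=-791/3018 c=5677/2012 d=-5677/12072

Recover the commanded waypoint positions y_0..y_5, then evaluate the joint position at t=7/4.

y_0 = S_0(0) = a_0 = -4
y_1 = S_1(0) = a_1 = 2
y_2 = S_2(0) = a_2 = 5
y_3 = S_3(0) = a_3 = 4
y_4 = S_4(0) = a_4 = -2
y_5 = S_4(2) = 5
t_q=7/4 is in segment 1 (τ=3/4); S_1(τ)=567127/128768

y_0=-4 y_1=2 y_2=5 y_3=4 y_4=-2 y_5=5
S(7/4) = 567127/128768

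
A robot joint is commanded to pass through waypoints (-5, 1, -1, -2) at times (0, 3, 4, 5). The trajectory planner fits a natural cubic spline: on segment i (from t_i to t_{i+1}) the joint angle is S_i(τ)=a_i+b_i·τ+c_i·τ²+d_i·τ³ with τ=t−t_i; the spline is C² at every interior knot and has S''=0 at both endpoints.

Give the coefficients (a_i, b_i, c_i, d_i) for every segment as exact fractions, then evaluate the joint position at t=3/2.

  seg 0: a=-5 b=113/31 c=0 d=-17/93
  seg 1: a=1 b=-40/31 c=-51/31 d=29/31
  seg 2: a=-1 b=-55/31 c=36/31 d=-12/31
S(3/2) = -37/248

Δ: Δ0=2, Δ1=-2, Δ2=-1
row 1: diag=8, rhs=-24; c'=1/8, d'=-3
row 2: denom=4−1·1/8=31/8; d'=(6−1·-3)/(31/8)=72/31
back: M2=72/31
back: M1=-3−1/8·72/31=-102/31
M: M0=0, M1=-102/31, M2=72/31, M3=0
seg 0: a=-5, c=M0/2=0, d=(M1−M0)/(6·3)=-17/93, b=Δ0−h0·(2M0+M1)/6=113/31
seg 1: a=1, c=M1/2=-51/31, d=(M2−M1)/(6·1)=29/31, b=Δ1−h1·(2M1+M2)/6=-40/31
seg 2: a=-1, c=M2/2=36/31, d=(M3−M2)/(6·1)=-12/31, b=Δ2−h2·(2M2+M3)/6=-55/31
t_q=3/2 → seg 0, τ=3/2; S=-5+113/31·τ+0·τ²+-17/93·τ³=-37/248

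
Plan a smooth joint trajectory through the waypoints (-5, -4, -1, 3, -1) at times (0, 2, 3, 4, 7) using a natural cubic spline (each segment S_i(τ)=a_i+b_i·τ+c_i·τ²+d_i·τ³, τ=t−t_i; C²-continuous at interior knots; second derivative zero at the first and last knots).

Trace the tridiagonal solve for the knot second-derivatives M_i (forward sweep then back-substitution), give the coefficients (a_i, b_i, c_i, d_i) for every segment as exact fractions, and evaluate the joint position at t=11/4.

  seg 0: a=-5 b=-59/267 c=0 d=385/2136
  seg 1: a=-4 b=1037/534 c=385/356 d=-25/1068
  seg 2: a=-1 b=4309/1068 c=90/89 d=-1117/1068
  seg 3: a=3 b=1559/534 c=-757/356 d=757/3204
S(11/4) = -44317/22784

Δ: Δ0=1/2, Δ1=3, Δ2=4, Δ3=-4/3
row 1: diag=6, rhs=15; c'=1/6, d'=5/2
row 2: denom=4−1·1/6=23/6; d'=(6−1·5/2)/(23/6)=21/23
row 3: denom=8−1·6/23=178/23; d'=(-32−1·21/23)/(178/23)=-757/178
back: M3=-757/178
back: M2=21/23−6/23·-757/178=180/89
back: M1=5/2−1/6·180/89=385/178
M: M0=0, M1=385/178, M2=180/89, M3=-757/178, M4=0
seg 0: a=-5, c=M0/2=0, d=(M1−M0)/(6·2)=385/2136, b=Δ0−h0·(2M0+M1)/6=-59/267
seg 1: a=-4, c=M1/2=385/356, d=(M2−M1)/(6·1)=-25/1068, b=Δ1−h1·(2M1+M2)/6=1037/534
seg 2: a=-1, c=M2/2=90/89, d=(M3−M2)/(6·1)=-1117/1068, b=Δ2−h2·(2M2+M3)/6=4309/1068
seg 3: a=3, c=M3/2=-757/356, d=(M4−M3)/(6·3)=757/3204, b=Δ3−h3·(2M3+M4)/6=1559/534
t_q=11/4 → seg 1, τ=3/4; S=-4+1037/534·τ+385/356·τ²+-25/1068·τ³=-44317/22784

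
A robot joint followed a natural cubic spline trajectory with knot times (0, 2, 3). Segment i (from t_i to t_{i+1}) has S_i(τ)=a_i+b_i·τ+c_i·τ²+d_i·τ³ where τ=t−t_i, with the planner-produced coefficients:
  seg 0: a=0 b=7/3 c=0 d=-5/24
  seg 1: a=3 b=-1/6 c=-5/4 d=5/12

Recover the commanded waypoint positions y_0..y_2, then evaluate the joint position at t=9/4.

y_0=0 y_1=3 y_2=2
S(9/4) = 739/256

y_0 = S_0(0) = a_0 = 0
y_1 = S_1(0) = a_1 = 3
y_2 = S_1(1) = 2
t_q=9/4 is in segment 1 (τ=1/4); S_1(τ)=739/256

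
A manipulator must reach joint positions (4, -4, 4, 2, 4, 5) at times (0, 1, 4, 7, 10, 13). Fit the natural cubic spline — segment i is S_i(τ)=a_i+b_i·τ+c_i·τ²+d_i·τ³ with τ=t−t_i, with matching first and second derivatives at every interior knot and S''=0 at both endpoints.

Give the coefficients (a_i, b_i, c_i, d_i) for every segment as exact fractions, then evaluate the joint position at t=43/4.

Δ: Δ0=-8, Δ1=8/3, Δ2=-2/3, Δ3=2/3, Δ4=1/3
row 1: diag=8, rhs=64; c'=3/8, d'=8
row 2: denom=12−3·3/8=87/8; d'=(-20−3·8)/(87/8)=-352/87
row 3: denom=12−3·8/29=324/29; d'=(8−3·-352/87)/(324/29)=146/81
row 4: denom=12−3·29/108=403/36; d'=(-2−3·146/81)/(403/36)=-800/1209
back: M4=-800/1209
back: M3=146/81−29/108·-800/1209=798/403
back: M2=-352/87−8/29·798/403=-5552/1209
back: M1=8−3/8·-5552/1209=3918/403
M: M0=0, M1=3918/403, M2=-5552/1209, M3=798/403, M4=-800/1209, M5=0
seg 0: a=4, c=M0/2=0, d=(M1−M0)/(6·1)=653/403, b=Δ0−h0·(2M0+M1)/6=-3877/403
seg 1: a=-4, c=M1/2=1959/403, d=(M2−M1)/(6·3)=-8653/10881, b=Δ1−h1·(2M1+M2)/6=-1918/403
seg 2: a=4, c=M2/2=-2776/1209, d=(M3−M2)/(6·3)=3973/10881, b=Δ2−h2·(2M2+M3)/6=91/31
seg 3: a=2, c=M3/2=399/403, d=(M4−M3)/(6·3)=-1597/10881, b=Δ3−h3·(2M3+M4)/6=-396/403
seg 4: a=4, c=M4/2=-400/1209, d=(M5−M4)/(6·3)=400/10881, b=Δ4−h4·(2M4+M5)/6=401/403
t_q=43/4 → seg 4, τ=3/4; S=4+401/403·τ+-400/1209·τ²+400/10881·τ³=1844/403

  seg 0: a=4 b=-3877/403 c=0 d=653/403
  seg 1: a=-4 b=-1918/403 c=1959/403 d=-8653/10881
  seg 2: a=4 b=91/31 c=-2776/1209 d=3973/10881
  seg 3: a=2 b=-396/403 c=399/403 d=-1597/10881
  seg 4: a=4 b=401/403 c=-400/1209 d=400/10881
S(43/4) = 1844/403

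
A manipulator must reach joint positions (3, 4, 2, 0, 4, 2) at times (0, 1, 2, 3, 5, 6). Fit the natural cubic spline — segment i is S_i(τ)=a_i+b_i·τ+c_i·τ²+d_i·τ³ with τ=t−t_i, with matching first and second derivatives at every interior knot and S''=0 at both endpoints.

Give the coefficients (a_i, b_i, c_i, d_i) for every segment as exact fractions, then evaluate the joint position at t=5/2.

Δ: Δ0=1, Δ1=-2, Δ2=-2, Δ3=2, Δ4=-2
row 1: diag=4, rhs=-18; c'=1/4, d'=-9/2
row 2: denom=4−1·1/4=15/4; d'=(0−1·-9/2)/(15/4)=6/5
row 3: denom=6−1·4/15=86/15; d'=(24−1·6/5)/(86/15)=171/43
row 4: denom=6−2·15/43=228/43; d'=(-24−2·171/43)/(228/43)=-229/38
back: M4=-229/38
back: M3=171/43−15/43·-229/38=231/38
back: M2=6/5−4/15·231/38=-8/19
back: M1=-9/2−1/4·-8/19=-167/38
M: M0=0, M1=-167/38, M2=-8/19, M3=231/38, M4=-229/38, M5=0
seg 0: a=3, c=M0/2=0, d=(M1−M0)/(6·1)=-167/228, b=Δ0−h0·(2M0+M1)/6=395/228
seg 1: a=4, c=M1/2=-167/76, d=(M2−M1)/(6·1)=151/228, b=Δ1−h1·(2M1+M2)/6=-53/114
seg 2: a=2, c=M2/2=-4/19, d=(M3−M2)/(6·1)=13/12, b=Δ2−h2·(2M2+M3)/6=-655/228
seg 3: a=0, c=M3/2=231/76, d=(M4−M3)/(6·2)=-115/114, b=Δ3−h3·(2M3+M4)/6=-5/114
seg 4: a=4, c=M4/2=-229/76, d=(M5−M4)/(6·1)=229/228, b=Δ4−h4·(2M4+M5)/6=1/114
t_q=5/2 → seg 2, τ=1/2; S=2+-655/228·τ+-4/19·τ²+13/12·τ³=393/608

  seg 0: a=3 b=395/228 c=0 d=-167/228
  seg 1: a=4 b=-53/114 c=-167/76 d=151/228
  seg 2: a=2 b=-655/228 c=-4/19 d=13/12
  seg 3: a=0 b=-5/114 c=231/76 d=-115/114
  seg 4: a=4 b=1/114 c=-229/76 d=229/228
S(5/2) = 393/608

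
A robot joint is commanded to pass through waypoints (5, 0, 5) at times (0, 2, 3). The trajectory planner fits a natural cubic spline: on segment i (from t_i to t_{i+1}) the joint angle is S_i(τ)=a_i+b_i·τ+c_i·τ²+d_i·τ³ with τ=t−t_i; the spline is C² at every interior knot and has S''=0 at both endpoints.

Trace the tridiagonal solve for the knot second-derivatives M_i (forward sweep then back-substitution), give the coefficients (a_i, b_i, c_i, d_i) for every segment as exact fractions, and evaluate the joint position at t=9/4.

  seg 0: a=5 b=-5 c=0 d=5/8
  seg 1: a=0 b=5/2 c=15/4 d=-5/4
S(9/4) = 215/256

Δ: Δ0=-5/2, Δ1=5
row 1: diag=6, rhs=45; c'=1/6, d'=15/2
back: M1=15/2
M: M0=0, M1=15/2, M2=0
seg 0: a=5, c=M0/2=0, d=(M1−M0)/(6·2)=5/8, b=Δ0−h0·(2M0+M1)/6=-5
seg 1: a=0, c=M1/2=15/4, d=(M2−M1)/(6·1)=-5/4, b=Δ1−h1·(2M1+M2)/6=5/2
t_q=9/4 → seg 1, τ=1/4; S=0+5/2·τ+15/4·τ²+-5/4·τ³=215/256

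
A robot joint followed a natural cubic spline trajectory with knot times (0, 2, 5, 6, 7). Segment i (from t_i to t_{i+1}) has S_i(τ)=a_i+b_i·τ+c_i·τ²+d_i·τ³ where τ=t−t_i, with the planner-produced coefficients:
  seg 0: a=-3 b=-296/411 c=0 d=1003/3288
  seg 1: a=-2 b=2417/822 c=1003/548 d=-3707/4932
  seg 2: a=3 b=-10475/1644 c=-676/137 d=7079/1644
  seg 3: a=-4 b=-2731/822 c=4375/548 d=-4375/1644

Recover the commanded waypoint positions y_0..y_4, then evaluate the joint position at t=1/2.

y_0 = S_0(0) = a_0 = -3
y_1 = S_1(0) = a_1 = -2
y_2 = S_2(0) = a_2 = 3
y_3 = S_3(0) = a_3 = -4
y_4 = S_3(1) = -2
t_q=1/2 is in segment 0 (τ=1/2); S_0(τ)=-29127/8768

y_0=-3 y_1=-2 y_2=3 y_3=-4 y_4=-2
S(1/2) = -29127/8768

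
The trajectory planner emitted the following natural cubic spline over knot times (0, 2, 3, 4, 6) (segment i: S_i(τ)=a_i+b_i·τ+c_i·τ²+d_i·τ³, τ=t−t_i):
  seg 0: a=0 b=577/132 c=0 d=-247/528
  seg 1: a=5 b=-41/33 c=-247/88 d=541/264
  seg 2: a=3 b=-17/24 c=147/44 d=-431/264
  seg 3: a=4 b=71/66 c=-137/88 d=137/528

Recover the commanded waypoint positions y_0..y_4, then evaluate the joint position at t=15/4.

y_0=0 y_1=5 y_2=3 y_3=4 y_4=2
S(15/4) = 20609/5632

y_0 = S_0(0) = a_0 = 0
y_1 = S_1(0) = a_1 = 5
y_2 = S_2(0) = a_2 = 3
y_3 = S_3(0) = a_3 = 4
y_4 = S_3(2) = 2
t_q=15/4 is in segment 2 (τ=3/4); S_2(τ)=20609/5632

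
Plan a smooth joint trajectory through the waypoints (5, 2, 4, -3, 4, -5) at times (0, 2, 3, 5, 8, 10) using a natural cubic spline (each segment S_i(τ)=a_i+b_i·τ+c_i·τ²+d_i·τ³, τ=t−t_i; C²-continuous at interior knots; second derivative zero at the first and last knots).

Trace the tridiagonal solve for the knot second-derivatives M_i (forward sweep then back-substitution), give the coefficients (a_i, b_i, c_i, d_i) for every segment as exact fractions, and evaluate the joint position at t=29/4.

Δ: Δ0=-3/2, Δ1=2, Δ2=-7/2, Δ3=7/3, Δ4=-9/2
row 1: diag=6, rhs=21; c'=1/6, d'=7/2
row 2: denom=6−1·1/6=35/6; d'=(-33−1·7/2)/(35/6)=-219/35
row 3: denom=10−2·12/35=326/35; d'=(35−2·-219/35)/(326/35)=1663/326
row 4: denom=10−3·105/326=2945/326; d'=(-41−3·1663/326)/(2945/326)=-3671/589
back: M4=-3671/589
back: M3=1663/326−105/326·-3671/589=4187/589
back: M2=-219/35−12/35·4187/589=-5121/589
back: M1=7/2−1/6·-5121/589=2915/589
M: M0=0, M1=2915/589, M2=-5121/589, M3=4187/589, M4=-3671/589, M5=0
seg 0: a=5, c=M0/2=0, d=(M1−M0)/(6·2)=2915/7068, b=Δ0−h0·(2M0+M1)/6=-11131/3534
seg 1: a=2, c=M1/2=2915/1178, d=(M2−M1)/(6·1)=-4018/1767, b=Δ1−h1·(2M1+M2)/6=6359/3534
seg 2: a=4, c=M2/2=-5121/1178, d=(M3−M2)/(6·2)=2327/1767, b=Δ2−h2·(2M2+M3)/6=-259/3534
seg 3: a=-3, c=M3/2=4187/1178, d=(M4−M3)/(6·3)=-3929/5301, b=Δ3−h3·(2M3+M4)/6=-5863/3534
seg 4: a=4, c=M4/2=-3671/1178, d=(M5−M4)/(6·2)=3671/7068, b=Δ4−h4·(2M4+M5)/6=-1219/3534
t_q=29/4 → seg 3, τ=9/4; S=-3+-5863/3534·τ+4187/1178·τ²+-3929/5301·τ³=106245/37696

  seg 0: a=5 b=-11131/3534 c=0 d=2915/7068
  seg 1: a=2 b=6359/3534 c=2915/1178 d=-4018/1767
  seg 2: a=4 b=-259/3534 c=-5121/1178 d=2327/1767
  seg 3: a=-3 b=-5863/3534 c=4187/1178 d=-3929/5301
  seg 4: a=4 b=-1219/3534 c=-3671/1178 d=3671/7068
S(29/4) = 106245/37696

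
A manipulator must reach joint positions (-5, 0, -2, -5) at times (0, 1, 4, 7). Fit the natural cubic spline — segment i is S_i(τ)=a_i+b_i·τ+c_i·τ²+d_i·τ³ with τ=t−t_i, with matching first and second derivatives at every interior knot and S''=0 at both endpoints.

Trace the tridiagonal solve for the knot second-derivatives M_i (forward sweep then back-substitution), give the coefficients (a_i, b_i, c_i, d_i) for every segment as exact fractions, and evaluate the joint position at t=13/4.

  seg 0: a=-5 b=502/87 c=0 d=-67/87
  seg 1: a=0 b=301/87 c=-67/29 d=244/783
  seg 2: a=-2 b=-173/87 c=43/87 d=-43/783
S(13/4) = -21/58

Δ: Δ0=5, Δ1=-2/3, Δ2=-1
row 1: diag=8, rhs=-34; c'=3/8, d'=-17/4
row 2: denom=12−3·3/8=87/8; d'=(-2−3·-17/4)/(87/8)=86/87
back: M2=86/87
back: M1=-17/4−3/8·86/87=-134/29
M: M0=0, M1=-134/29, M2=86/87, M3=0
seg 0: a=-5, c=M0/2=0, d=(M1−M0)/(6·1)=-67/87, b=Δ0−h0·(2M0+M1)/6=502/87
seg 1: a=0, c=M1/2=-67/29, d=(M2−M1)/(6·3)=244/783, b=Δ1−h1·(2M1+M2)/6=301/87
seg 2: a=-2, c=M2/2=43/87, d=(M3−M2)/(6·3)=-43/783, b=Δ2−h2·(2M2+M3)/6=-173/87
t_q=13/4 → seg 1, τ=9/4; S=0+301/87·τ+-67/29·τ²+244/783·τ³=-21/58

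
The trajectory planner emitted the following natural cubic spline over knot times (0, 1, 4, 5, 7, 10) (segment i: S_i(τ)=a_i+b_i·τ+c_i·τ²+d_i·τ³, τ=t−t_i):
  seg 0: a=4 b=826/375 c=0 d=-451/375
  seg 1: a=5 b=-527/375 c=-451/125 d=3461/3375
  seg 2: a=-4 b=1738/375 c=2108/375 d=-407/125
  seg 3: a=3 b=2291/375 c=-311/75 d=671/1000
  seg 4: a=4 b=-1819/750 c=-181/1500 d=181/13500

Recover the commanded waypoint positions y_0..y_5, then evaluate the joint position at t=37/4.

y_0=4 y_1=5 y_2=-4 y_3=3 y_4=4 y_5=-4
S(37/4) = -12257/6400

y_0 = S_0(0) = a_0 = 4
y_1 = S_1(0) = a_1 = 5
y_2 = S_2(0) = a_2 = -4
y_3 = S_3(0) = a_3 = 3
y_4 = S_4(0) = a_4 = 4
y_5 = S_4(3) = -4
t_q=37/4 is in segment 4 (τ=9/4); S_4(τ)=-12257/6400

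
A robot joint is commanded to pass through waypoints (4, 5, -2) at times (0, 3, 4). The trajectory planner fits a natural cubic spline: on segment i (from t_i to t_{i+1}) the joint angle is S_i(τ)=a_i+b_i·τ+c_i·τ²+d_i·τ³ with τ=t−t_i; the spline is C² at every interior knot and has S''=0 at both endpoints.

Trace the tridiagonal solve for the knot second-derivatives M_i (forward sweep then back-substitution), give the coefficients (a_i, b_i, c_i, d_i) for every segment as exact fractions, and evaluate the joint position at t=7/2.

Δ: Δ0=1/3, Δ1=-7
row 1: diag=8, rhs=-44; c'=1/8, d'=-11/2
back: M1=-11/2
M: M0=0, M1=-11/2, M2=0
seg 0: a=4, c=M0/2=0, d=(M1−M0)/(6·3)=-11/36, b=Δ0−h0·(2M0+M1)/6=37/12
seg 1: a=5, c=M1/2=-11/4, d=(M2−M1)/(6·1)=11/12, b=Δ1−h1·(2M1+M2)/6=-31/6
t_q=7/2 → seg 1, τ=1/2; S=5+-31/6·τ+-11/4·τ²+11/12·τ³=59/32

  seg 0: a=4 b=37/12 c=0 d=-11/36
  seg 1: a=5 b=-31/6 c=-11/4 d=11/12
S(7/2) = 59/32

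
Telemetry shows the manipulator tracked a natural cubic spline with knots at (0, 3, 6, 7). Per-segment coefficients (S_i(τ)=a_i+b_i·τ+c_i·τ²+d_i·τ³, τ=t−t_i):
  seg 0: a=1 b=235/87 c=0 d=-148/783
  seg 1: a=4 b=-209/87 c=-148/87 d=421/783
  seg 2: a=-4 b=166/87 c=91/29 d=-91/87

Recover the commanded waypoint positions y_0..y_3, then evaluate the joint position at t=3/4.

y_0=1 y_1=4 y_2=-4 y_3=0
S(3/4) = 1367/464

y_0 = S_0(0) = a_0 = 1
y_1 = S_1(0) = a_1 = 4
y_2 = S_2(0) = a_2 = -4
y_3 = S_2(1) = 0
t_q=3/4 is in segment 0 (τ=3/4); S_0(τ)=1367/464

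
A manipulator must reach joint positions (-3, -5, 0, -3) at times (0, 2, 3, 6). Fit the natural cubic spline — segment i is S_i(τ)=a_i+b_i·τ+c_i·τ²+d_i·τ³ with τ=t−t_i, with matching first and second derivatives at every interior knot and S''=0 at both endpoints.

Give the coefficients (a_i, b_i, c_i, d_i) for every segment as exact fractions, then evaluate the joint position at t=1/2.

  seg 0: a=-3 b=-155/47 c=0 d=27/47
  seg 1: a=-5 b=169/47 c=162/47 d=-96/47
  seg 2: a=0 b=205/47 c=-126/47 d=14/47
S(1/2) = -1721/376

Δ: Δ0=-1, Δ1=5, Δ2=-1
row 1: diag=6, rhs=36; c'=1/6, d'=6
row 2: denom=8−1·1/6=47/6; d'=(-36−1·6)/(47/6)=-252/47
back: M2=-252/47
back: M1=6−1/6·-252/47=324/47
M: M0=0, M1=324/47, M2=-252/47, M3=0
seg 0: a=-3, c=M0/2=0, d=(M1−M0)/(6·2)=27/47, b=Δ0−h0·(2M0+M1)/6=-155/47
seg 1: a=-5, c=M1/2=162/47, d=(M2−M1)/(6·1)=-96/47, b=Δ1−h1·(2M1+M2)/6=169/47
seg 2: a=0, c=M2/2=-126/47, d=(M3−M2)/(6·3)=14/47, b=Δ2−h2·(2M2+M3)/6=205/47
t_q=1/2 → seg 0, τ=1/2; S=-3+-155/47·τ+0·τ²+27/47·τ³=-1721/376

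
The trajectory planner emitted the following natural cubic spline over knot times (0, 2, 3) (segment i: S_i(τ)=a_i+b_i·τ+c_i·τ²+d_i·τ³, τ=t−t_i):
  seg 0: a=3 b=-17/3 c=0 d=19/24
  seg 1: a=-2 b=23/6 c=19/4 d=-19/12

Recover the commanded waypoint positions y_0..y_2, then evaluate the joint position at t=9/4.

y_0=3 y_1=-2 y_2=5
S(9/4) = -197/256

y_0 = S_0(0) = a_0 = 3
y_1 = S_1(0) = a_1 = -2
y_2 = S_1(1) = 5
t_q=9/4 is in segment 1 (τ=1/4); S_1(τ)=-197/256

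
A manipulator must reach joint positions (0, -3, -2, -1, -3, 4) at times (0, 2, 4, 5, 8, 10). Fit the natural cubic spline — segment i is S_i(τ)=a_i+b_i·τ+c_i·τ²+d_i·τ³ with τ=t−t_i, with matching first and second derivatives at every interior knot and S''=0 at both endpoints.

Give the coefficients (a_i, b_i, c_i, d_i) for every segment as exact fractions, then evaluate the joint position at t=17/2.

Δ: Δ0=-3/2, Δ1=1/2, Δ2=1, Δ3=-2/3, Δ4=7/2
row 1: diag=8, rhs=12; c'=1/4, d'=3/2
row 2: denom=6−2·1/4=11/2; d'=(3−2·3/2)/(11/2)=0
row 3: denom=8−1·2/11=86/11; d'=(-10−1·0)/(86/11)=-55/43
row 4: denom=10−3·33/86=761/86; d'=(25−3·-55/43)/(761/86)=2480/761
back: M4=2480/761
back: M3=-55/43−33/86·2480/761=-1925/761
back: M2=0−2/11·-1925/761=350/761
back: M1=3/2−1/4·350/761=1054/761
M: M0=0, M1=1054/761, M2=350/761, M3=-1925/761, M4=2480/761, M5=0
seg 0: a=0, c=M0/2=0, d=(M1−M0)/(6·2)=527/4566, b=Δ0−h0·(2M0+M1)/6=-8957/4566
seg 1: a=-3, c=M1/2=527/761, d=(M2−M1)/(6·2)=-176/2283, b=Δ1−h1·(2M1+M2)/6=-2633/4566
seg 2: a=-2, c=M2/2=175/761, d=(M3−M2)/(6·1)=-2275/4566, b=Δ2−h2·(2M2+M3)/6=5791/4566
seg 3: a=-1, c=M3/2=-1925/1522, d=(M4−M3)/(6·3)=4405/13698, b=Δ3−h3·(2M3+M4)/6=533/2283
seg 4: a=-3, c=M4/2=1240/761, d=(M5−M4)/(6·2)=-620/2283, b=Δ4−h4·(2M4+M5)/6=6061/4566
t_q=17/2 → seg 4, τ=1/2; S=-3+6061/4566·τ+1240/761·τ²+-620/2283·τ³=-5975/3044

  seg 0: a=0 b=-8957/4566 c=0 d=527/4566
  seg 1: a=-3 b=-2633/4566 c=527/761 d=-176/2283
  seg 2: a=-2 b=5791/4566 c=175/761 d=-2275/4566
  seg 3: a=-1 b=533/2283 c=-1925/1522 d=4405/13698
  seg 4: a=-3 b=6061/4566 c=1240/761 d=-620/2283
S(17/2) = -5975/3044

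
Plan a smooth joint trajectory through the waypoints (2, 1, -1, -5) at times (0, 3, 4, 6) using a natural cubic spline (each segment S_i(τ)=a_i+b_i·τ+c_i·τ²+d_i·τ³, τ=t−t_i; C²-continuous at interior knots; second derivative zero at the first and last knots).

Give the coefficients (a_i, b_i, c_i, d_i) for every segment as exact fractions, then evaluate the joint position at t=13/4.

  seg 0: a=2 b=43/141 c=0 d=-10/141
  seg 1: a=1 b=-227/141 c=-30/47 d=35/141
  seg 2: a=-1 b=-302/141 c=5/47 d=-5/282
S(13/4) = 1689/3008

Δ: Δ0=-1/3, Δ1=-2, Δ2=-2
row 1: diag=8, rhs=-10; c'=1/8, d'=-5/4
row 2: denom=6−1·1/8=47/8; d'=(0−1·-5/4)/(47/8)=10/47
back: M2=10/47
back: M1=-5/4−1/8·10/47=-60/47
M: M0=0, M1=-60/47, M2=10/47, M3=0
seg 0: a=2, c=M0/2=0, d=(M1−M0)/(6·3)=-10/141, b=Δ0−h0·(2M0+M1)/6=43/141
seg 1: a=1, c=M1/2=-30/47, d=(M2−M1)/(6·1)=35/141, b=Δ1−h1·(2M1+M2)/6=-227/141
seg 2: a=-1, c=M2/2=5/47, d=(M3−M2)/(6·2)=-5/282, b=Δ2−h2·(2M2+M3)/6=-302/141
t_q=13/4 → seg 1, τ=1/4; S=1+-227/141·τ+-30/47·τ²+35/141·τ³=1689/3008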